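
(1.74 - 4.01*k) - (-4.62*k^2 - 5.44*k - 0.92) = 4.62*k^2 + 1.43*k + 2.66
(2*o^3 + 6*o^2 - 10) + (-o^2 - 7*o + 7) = 2*o^3 + 5*o^2 - 7*o - 3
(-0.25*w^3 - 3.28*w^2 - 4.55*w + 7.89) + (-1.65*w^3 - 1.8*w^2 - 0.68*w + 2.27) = -1.9*w^3 - 5.08*w^2 - 5.23*w + 10.16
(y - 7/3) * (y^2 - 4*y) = y^3 - 19*y^2/3 + 28*y/3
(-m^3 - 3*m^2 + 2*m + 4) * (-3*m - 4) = 3*m^4 + 13*m^3 + 6*m^2 - 20*m - 16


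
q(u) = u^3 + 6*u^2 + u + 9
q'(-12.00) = 289.00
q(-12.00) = -867.00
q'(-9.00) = 136.00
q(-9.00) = -243.00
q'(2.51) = 50.02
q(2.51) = 65.12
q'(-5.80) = 32.32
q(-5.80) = 9.93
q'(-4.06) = 1.73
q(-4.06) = 36.92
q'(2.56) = 51.38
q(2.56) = 67.66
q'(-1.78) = -10.85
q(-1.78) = 20.59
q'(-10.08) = 184.86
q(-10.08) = -415.63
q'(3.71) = 86.81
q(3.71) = 146.36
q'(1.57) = 27.23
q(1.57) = 29.23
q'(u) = 3*u^2 + 12*u + 1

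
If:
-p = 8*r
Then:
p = -8*r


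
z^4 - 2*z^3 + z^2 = z^2*(z - 1)^2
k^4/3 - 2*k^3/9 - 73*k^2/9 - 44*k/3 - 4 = (k/3 + 1)*(k - 6)*(k + 1/3)*(k + 2)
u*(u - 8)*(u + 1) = u^3 - 7*u^2 - 8*u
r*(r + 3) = r^2 + 3*r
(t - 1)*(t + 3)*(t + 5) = t^3 + 7*t^2 + 7*t - 15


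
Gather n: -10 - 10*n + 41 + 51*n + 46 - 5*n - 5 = 36*n + 72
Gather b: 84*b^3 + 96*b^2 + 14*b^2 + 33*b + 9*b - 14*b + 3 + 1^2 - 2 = 84*b^3 + 110*b^2 + 28*b + 2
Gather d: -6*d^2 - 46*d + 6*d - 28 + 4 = -6*d^2 - 40*d - 24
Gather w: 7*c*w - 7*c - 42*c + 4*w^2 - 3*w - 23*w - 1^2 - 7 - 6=-49*c + 4*w^2 + w*(7*c - 26) - 14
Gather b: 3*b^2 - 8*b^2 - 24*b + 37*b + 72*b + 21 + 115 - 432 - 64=-5*b^2 + 85*b - 360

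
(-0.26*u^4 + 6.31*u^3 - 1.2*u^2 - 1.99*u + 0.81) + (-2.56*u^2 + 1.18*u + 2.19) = -0.26*u^4 + 6.31*u^3 - 3.76*u^2 - 0.81*u + 3.0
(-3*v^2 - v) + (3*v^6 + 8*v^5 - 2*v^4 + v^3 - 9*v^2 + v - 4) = 3*v^6 + 8*v^5 - 2*v^4 + v^3 - 12*v^2 - 4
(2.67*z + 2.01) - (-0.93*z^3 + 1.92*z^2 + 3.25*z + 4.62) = 0.93*z^3 - 1.92*z^2 - 0.58*z - 2.61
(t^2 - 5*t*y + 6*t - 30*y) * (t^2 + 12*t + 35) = t^4 - 5*t^3*y + 18*t^3 - 90*t^2*y + 107*t^2 - 535*t*y + 210*t - 1050*y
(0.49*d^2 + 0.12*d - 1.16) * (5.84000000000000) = 2.8616*d^2 + 0.7008*d - 6.7744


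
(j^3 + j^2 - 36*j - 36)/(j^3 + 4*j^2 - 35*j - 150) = (j^2 + 7*j + 6)/(j^2 + 10*j + 25)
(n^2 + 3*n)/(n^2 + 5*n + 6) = n/(n + 2)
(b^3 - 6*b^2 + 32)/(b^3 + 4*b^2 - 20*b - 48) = (b - 4)/(b + 6)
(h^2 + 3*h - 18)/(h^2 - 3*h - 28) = (-h^2 - 3*h + 18)/(-h^2 + 3*h + 28)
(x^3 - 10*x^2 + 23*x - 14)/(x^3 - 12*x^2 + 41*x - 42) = (x - 1)/(x - 3)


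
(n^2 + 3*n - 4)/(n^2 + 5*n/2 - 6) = 2*(n - 1)/(2*n - 3)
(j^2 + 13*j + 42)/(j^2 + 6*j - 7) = (j + 6)/(j - 1)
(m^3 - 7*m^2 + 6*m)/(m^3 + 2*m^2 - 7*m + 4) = m*(m - 6)/(m^2 + 3*m - 4)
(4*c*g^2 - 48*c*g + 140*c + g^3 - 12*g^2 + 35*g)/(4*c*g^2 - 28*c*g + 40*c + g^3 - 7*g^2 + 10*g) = (g - 7)/(g - 2)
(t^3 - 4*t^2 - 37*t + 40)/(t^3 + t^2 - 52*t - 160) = (t - 1)/(t + 4)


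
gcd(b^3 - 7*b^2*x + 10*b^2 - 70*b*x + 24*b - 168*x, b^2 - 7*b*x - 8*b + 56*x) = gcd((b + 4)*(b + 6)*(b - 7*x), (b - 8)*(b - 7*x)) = -b + 7*x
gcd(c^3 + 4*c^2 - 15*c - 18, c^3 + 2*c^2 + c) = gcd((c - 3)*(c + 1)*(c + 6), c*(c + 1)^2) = c + 1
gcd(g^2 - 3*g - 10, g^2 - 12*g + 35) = g - 5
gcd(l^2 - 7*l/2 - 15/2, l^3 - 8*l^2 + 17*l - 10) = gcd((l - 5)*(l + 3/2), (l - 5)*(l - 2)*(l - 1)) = l - 5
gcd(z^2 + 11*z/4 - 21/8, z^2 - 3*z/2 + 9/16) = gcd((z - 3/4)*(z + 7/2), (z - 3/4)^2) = z - 3/4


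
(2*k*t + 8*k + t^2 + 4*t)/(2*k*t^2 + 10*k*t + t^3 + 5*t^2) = (t + 4)/(t*(t + 5))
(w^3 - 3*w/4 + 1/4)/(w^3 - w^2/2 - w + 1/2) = (w - 1/2)/(w - 1)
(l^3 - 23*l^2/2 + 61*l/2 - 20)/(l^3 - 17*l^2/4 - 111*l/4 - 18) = 2*(2*l^2 - 7*l + 5)/(4*l^2 + 15*l + 9)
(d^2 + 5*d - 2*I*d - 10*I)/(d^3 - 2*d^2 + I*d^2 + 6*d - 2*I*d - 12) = (d + 5)/(d^2 + d*(-2 + 3*I) - 6*I)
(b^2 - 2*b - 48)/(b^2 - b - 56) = (b + 6)/(b + 7)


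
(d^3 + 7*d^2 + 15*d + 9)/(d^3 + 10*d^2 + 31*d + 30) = (d^2 + 4*d + 3)/(d^2 + 7*d + 10)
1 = 1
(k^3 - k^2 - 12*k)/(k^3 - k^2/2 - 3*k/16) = 16*(-k^2 + k + 12)/(-16*k^2 + 8*k + 3)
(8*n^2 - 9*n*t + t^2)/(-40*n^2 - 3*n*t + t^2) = (-n + t)/(5*n + t)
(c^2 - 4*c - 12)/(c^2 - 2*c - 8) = (c - 6)/(c - 4)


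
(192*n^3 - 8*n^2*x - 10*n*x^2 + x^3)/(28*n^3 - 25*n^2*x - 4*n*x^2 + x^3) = (48*n^2 - 14*n*x + x^2)/(7*n^2 - 8*n*x + x^2)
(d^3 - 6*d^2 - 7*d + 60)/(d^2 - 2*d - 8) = (d^2 - 2*d - 15)/(d + 2)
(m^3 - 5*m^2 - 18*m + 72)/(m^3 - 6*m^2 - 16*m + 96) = (m - 3)/(m - 4)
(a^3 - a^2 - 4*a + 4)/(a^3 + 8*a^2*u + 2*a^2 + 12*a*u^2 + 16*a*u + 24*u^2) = (a^2 - 3*a + 2)/(a^2 + 8*a*u + 12*u^2)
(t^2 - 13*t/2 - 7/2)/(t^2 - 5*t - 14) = (t + 1/2)/(t + 2)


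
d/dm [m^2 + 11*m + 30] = 2*m + 11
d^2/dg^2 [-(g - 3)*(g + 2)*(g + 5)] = -6*g - 8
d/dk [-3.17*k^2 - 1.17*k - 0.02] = -6.34*k - 1.17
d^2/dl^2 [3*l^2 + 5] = 6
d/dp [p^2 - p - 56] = 2*p - 1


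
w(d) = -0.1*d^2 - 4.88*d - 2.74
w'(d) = -0.2*d - 4.88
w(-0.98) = 1.95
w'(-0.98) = -4.68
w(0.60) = -5.70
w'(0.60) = -5.00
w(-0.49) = -0.37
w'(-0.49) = -4.78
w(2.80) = -17.19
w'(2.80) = -5.44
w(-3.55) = 13.32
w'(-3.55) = -4.17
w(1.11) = -8.28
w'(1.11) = -5.10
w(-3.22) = 11.94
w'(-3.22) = -4.24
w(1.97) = -12.74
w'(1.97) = -5.27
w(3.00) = -18.28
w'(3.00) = -5.48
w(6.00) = -35.62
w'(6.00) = -6.08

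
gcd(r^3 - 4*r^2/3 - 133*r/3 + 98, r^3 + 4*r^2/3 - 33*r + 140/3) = r + 7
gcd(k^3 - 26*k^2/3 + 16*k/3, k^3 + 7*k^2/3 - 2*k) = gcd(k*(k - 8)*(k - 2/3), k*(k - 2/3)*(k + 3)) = k^2 - 2*k/3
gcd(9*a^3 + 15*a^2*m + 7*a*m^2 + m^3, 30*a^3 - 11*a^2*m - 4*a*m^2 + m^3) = 3*a + m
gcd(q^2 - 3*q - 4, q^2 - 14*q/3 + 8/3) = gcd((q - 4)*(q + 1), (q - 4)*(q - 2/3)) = q - 4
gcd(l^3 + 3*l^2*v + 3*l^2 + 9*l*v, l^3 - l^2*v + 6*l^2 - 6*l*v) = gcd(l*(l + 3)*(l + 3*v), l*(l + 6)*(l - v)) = l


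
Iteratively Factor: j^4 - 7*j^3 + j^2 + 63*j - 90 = (j - 5)*(j^3 - 2*j^2 - 9*j + 18) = (j - 5)*(j - 2)*(j^2 - 9) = (j - 5)*(j - 3)*(j - 2)*(j + 3)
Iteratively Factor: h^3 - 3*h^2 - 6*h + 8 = (h - 4)*(h^2 + h - 2) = (h - 4)*(h + 2)*(h - 1)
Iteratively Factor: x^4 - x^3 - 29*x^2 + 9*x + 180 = (x + 3)*(x^3 - 4*x^2 - 17*x + 60) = (x - 5)*(x + 3)*(x^2 + x - 12) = (x - 5)*(x + 3)*(x + 4)*(x - 3)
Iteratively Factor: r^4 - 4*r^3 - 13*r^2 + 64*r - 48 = (r - 4)*(r^3 - 13*r + 12) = (r - 4)*(r + 4)*(r^2 - 4*r + 3) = (r - 4)*(r - 3)*(r + 4)*(r - 1)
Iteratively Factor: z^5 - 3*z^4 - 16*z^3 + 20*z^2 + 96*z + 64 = (z + 1)*(z^4 - 4*z^3 - 12*z^2 + 32*z + 64) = (z + 1)*(z + 2)*(z^3 - 6*z^2 + 32) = (z + 1)*(z + 2)^2*(z^2 - 8*z + 16) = (z - 4)*(z + 1)*(z + 2)^2*(z - 4)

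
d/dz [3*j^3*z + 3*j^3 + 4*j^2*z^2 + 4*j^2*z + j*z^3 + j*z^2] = j*(3*j^2 + 8*j*z + 4*j + 3*z^2 + 2*z)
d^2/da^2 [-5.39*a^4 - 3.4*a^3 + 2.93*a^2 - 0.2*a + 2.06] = -64.68*a^2 - 20.4*a + 5.86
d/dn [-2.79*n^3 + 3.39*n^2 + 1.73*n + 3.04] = -8.37*n^2 + 6.78*n + 1.73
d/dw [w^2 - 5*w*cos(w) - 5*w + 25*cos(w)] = 5*w*sin(w) + 2*w - 25*sin(w) - 5*cos(w) - 5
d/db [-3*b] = -3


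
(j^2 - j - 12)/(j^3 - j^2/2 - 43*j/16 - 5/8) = 16*(-j^2 + j + 12)/(-16*j^3 + 8*j^2 + 43*j + 10)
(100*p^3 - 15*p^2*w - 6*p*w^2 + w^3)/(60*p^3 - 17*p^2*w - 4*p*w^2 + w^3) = (5*p - w)/(3*p - w)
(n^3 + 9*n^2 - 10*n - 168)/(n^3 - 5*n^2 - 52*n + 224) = (n + 6)/(n - 8)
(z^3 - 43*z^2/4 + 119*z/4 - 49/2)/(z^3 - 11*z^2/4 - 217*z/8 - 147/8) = 2*(4*z^2 - 15*z + 14)/(8*z^2 + 34*z + 21)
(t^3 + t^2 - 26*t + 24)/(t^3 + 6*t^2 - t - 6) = (t - 4)/(t + 1)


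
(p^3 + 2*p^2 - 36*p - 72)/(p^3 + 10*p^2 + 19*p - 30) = (p^2 - 4*p - 12)/(p^2 + 4*p - 5)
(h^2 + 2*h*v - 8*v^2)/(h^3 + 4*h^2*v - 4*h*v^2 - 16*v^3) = 1/(h + 2*v)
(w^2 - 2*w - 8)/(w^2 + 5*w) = (w^2 - 2*w - 8)/(w*(w + 5))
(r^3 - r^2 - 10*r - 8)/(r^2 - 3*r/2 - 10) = 2*(r^2 + 3*r + 2)/(2*r + 5)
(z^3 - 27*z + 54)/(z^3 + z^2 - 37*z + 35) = (z^3 - 27*z + 54)/(z^3 + z^2 - 37*z + 35)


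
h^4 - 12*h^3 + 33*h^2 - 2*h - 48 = (h - 8)*(h - 3)*(h - 2)*(h + 1)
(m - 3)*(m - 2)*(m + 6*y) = m^3 + 6*m^2*y - 5*m^2 - 30*m*y + 6*m + 36*y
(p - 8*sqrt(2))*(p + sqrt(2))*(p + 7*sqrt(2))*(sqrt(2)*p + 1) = sqrt(2)*p^4 + p^3 - 114*sqrt(2)*p^2 - 338*p - 112*sqrt(2)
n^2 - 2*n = n*(n - 2)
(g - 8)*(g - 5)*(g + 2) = g^3 - 11*g^2 + 14*g + 80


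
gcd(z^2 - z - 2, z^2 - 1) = z + 1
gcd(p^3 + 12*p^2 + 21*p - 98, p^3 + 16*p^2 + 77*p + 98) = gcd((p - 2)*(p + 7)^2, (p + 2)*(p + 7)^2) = p^2 + 14*p + 49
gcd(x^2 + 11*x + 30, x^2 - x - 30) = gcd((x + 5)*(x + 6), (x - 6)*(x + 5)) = x + 5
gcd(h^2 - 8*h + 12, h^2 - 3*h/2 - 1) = h - 2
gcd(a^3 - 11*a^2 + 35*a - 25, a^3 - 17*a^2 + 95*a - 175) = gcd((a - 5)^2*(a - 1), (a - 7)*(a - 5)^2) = a^2 - 10*a + 25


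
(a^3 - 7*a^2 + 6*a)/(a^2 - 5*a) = (a^2 - 7*a + 6)/(a - 5)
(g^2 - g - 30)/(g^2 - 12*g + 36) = (g + 5)/(g - 6)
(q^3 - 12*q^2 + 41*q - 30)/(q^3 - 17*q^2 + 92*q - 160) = (q^2 - 7*q + 6)/(q^2 - 12*q + 32)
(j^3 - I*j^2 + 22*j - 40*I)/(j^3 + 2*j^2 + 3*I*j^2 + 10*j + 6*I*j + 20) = (j - 4*I)/(j + 2)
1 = 1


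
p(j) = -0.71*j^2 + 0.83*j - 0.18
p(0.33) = 0.02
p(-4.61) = -19.10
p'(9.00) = -11.95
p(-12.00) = -112.38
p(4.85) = -12.86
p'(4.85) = -6.06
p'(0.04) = 0.77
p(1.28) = -0.28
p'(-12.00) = 17.87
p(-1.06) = -1.86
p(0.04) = -0.15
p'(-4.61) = 7.38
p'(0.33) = 0.36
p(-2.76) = -7.88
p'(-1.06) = 2.34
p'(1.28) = -0.99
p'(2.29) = -2.42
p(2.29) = -2.00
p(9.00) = -50.22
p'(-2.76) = 4.75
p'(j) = 0.83 - 1.42*j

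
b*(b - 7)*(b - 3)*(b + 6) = b^4 - 4*b^3 - 39*b^2 + 126*b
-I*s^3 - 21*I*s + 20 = (s - 5*I)*(s + 4*I)*(-I*s + 1)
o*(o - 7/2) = o^2 - 7*o/2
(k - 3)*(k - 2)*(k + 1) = k^3 - 4*k^2 + k + 6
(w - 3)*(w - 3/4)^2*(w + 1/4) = w^4 - 17*w^3/4 + 63*w^2/16 - 27*w/64 - 27/64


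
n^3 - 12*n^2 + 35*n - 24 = (n - 8)*(n - 3)*(n - 1)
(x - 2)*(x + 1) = x^2 - x - 2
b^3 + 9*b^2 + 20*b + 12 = (b + 1)*(b + 2)*(b + 6)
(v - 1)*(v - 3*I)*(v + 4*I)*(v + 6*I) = v^4 - v^3 + 7*I*v^3 + 6*v^2 - 7*I*v^2 - 6*v + 72*I*v - 72*I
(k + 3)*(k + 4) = k^2 + 7*k + 12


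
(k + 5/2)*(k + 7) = k^2 + 19*k/2 + 35/2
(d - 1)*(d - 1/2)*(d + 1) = d^3 - d^2/2 - d + 1/2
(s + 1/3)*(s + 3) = s^2 + 10*s/3 + 1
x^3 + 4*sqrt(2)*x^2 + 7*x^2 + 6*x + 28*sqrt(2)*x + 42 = (x + 7)*(x + sqrt(2))*(x + 3*sqrt(2))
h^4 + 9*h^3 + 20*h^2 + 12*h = h*(h + 1)*(h + 2)*(h + 6)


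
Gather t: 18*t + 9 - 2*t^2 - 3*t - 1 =-2*t^2 + 15*t + 8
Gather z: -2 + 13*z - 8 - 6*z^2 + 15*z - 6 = -6*z^2 + 28*z - 16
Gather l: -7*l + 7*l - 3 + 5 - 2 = 0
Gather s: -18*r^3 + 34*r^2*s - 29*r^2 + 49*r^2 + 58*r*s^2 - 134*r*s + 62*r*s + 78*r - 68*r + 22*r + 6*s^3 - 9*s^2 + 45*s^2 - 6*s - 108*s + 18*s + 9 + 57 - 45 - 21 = -18*r^3 + 20*r^2 + 32*r + 6*s^3 + s^2*(58*r + 36) + s*(34*r^2 - 72*r - 96)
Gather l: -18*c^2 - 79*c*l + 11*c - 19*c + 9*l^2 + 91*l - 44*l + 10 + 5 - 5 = -18*c^2 - 8*c + 9*l^2 + l*(47 - 79*c) + 10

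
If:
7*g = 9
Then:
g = 9/7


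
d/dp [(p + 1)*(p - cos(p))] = p + (p + 1)*(sin(p) + 1) - cos(p)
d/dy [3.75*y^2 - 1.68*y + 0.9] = 7.5*y - 1.68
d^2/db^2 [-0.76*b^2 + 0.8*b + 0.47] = -1.52000000000000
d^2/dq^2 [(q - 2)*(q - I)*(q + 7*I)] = 6*q - 4 + 12*I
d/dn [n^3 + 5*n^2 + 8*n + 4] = 3*n^2 + 10*n + 8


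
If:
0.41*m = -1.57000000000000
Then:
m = -3.83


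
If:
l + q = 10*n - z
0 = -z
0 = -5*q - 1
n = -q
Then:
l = 11/5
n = 1/5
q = -1/5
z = 0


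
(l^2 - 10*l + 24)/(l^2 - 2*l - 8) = (l - 6)/(l + 2)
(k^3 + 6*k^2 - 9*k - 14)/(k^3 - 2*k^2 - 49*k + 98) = (k + 1)/(k - 7)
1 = 1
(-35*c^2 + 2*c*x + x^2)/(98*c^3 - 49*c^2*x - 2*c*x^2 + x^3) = (-5*c + x)/(14*c^2 - 9*c*x + x^2)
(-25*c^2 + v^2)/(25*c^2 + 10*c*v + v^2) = (-5*c + v)/(5*c + v)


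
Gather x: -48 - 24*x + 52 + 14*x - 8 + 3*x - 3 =-7*x - 7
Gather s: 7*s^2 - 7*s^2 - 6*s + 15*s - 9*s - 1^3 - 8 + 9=0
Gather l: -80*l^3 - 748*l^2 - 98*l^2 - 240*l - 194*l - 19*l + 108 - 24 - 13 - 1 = -80*l^3 - 846*l^2 - 453*l + 70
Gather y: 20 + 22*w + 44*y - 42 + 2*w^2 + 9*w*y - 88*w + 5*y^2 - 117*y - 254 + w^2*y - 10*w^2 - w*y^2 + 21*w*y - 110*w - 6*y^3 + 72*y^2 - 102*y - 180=-8*w^2 - 176*w - 6*y^3 + y^2*(77 - w) + y*(w^2 + 30*w - 175) - 456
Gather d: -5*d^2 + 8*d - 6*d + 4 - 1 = -5*d^2 + 2*d + 3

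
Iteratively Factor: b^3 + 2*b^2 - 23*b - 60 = (b - 5)*(b^2 + 7*b + 12) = (b - 5)*(b + 3)*(b + 4)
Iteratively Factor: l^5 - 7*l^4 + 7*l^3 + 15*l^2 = (l)*(l^4 - 7*l^3 + 7*l^2 + 15*l) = l*(l - 3)*(l^3 - 4*l^2 - 5*l) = l*(l - 3)*(l + 1)*(l^2 - 5*l) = l^2*(l - 3)*(l + 1)*(l - 5)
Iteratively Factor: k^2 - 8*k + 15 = (k - 5)*(k - 3)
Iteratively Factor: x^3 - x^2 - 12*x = (x - 4)*(x^2 + 3*x) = (x - 4)*(x + 3)*(x)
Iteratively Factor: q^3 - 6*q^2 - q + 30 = (q + 2)*(q^2 - 8*q + 15) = (q - 3)*(q + 2)*(q - 5)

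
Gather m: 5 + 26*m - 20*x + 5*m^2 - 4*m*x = 5*m^2 + m*(26 - 4*x) - 20*x + 5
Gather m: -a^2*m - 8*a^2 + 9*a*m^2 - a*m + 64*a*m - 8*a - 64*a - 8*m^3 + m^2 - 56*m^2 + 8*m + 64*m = -8*a^2 - 72*a - 8*m^3 + m^2*(9*a - 55) + m*(-a^2 + 63*a + 72)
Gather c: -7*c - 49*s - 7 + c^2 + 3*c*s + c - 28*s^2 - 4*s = c^2 + c*(3*s - 6) - 28*s^2 - 53*s - 7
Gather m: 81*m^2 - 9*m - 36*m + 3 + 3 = 81*m^2 - 45*m + 6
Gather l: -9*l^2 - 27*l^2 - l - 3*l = -36*l^2 - 4*l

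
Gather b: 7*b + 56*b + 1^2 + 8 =63*b + 9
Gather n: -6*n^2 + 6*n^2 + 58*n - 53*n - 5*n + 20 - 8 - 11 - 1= 0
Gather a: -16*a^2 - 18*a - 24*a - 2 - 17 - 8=-16*a^2 - 42*a - 27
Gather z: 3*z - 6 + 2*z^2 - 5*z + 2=2*z^2 - 2*z - 4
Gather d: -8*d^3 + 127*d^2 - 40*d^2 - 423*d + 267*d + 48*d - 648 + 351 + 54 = -8*d^3 + 87*d^2 - 108*d - 243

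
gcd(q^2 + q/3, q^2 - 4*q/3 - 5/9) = q + 1/3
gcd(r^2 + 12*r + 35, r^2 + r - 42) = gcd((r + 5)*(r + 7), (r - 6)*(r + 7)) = r + 7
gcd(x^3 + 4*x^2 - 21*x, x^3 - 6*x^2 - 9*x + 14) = 1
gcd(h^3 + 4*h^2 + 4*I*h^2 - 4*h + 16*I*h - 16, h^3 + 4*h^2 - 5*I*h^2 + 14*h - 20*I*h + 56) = h^2 + h*(4 + 2*I) + 8*I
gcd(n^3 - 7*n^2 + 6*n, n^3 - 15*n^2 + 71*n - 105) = 1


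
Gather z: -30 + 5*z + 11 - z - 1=4*z - 20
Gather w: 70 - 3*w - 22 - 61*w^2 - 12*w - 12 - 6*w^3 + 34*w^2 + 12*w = -6*w^3 - 27*w^2 - 3*w + 36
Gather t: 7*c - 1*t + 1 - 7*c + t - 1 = 0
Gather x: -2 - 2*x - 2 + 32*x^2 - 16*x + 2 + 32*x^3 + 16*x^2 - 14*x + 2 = 32*x^3 + 48*x^2 - 32*x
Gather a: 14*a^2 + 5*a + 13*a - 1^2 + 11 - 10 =14*a^2 + 18*a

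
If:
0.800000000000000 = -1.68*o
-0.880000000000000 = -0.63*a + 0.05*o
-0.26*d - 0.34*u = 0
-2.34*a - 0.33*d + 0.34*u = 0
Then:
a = 1.36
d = -5.39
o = -0.48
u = 4.12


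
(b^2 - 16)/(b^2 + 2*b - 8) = (b - 4)/(b - 2)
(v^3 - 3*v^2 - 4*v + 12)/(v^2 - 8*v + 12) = (v^2 - v - 6)/(v - 6)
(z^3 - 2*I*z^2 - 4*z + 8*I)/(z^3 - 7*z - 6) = (z^2 - 2*z*(1 + I) + 4*I)/(z^2 - 2*z - 3)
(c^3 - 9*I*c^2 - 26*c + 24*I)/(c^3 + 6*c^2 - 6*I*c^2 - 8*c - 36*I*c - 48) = (c - 3*I)/(c + 6)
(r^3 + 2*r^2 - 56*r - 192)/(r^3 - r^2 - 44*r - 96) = (r + 6)/(r + 3)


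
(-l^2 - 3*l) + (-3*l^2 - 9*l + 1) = -4*l^2 - 12*l + 1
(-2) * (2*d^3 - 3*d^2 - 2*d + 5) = -4*d^3 + 6*d^2 + 4*d - 10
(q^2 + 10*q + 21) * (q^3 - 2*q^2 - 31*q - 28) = q^5 + 8*q^4 - 30*q^3 - 380*q^2 - 931*q - 588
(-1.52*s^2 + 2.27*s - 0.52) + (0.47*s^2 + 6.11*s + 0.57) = -1.05*s^2 + 8.38*s + 0.0499999999999999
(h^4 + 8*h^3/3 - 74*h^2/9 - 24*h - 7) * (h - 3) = h^5 - h^4/3 - 146*h^3/9 + 2*h^2/3 + 65*h + 21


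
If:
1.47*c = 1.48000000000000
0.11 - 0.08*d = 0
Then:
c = 1.01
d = 1.38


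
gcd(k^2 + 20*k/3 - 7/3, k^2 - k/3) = k - 1/3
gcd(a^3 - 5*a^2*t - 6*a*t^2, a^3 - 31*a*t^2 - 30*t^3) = -a^2 + 5*a*t + 6*t^2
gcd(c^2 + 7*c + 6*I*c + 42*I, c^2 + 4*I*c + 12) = c + 6*I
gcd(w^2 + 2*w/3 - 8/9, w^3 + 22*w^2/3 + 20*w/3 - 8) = w - 2/3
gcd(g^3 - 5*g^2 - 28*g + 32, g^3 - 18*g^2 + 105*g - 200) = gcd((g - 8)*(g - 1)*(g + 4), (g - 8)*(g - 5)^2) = g - 8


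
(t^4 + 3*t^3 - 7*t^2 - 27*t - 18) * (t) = t^5 + 3*t^4 - 7*t^3 - 27*t^2 - 18*t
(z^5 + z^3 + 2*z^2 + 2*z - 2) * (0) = 0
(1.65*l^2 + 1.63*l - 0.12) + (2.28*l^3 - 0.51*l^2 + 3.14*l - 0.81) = 2.28*l^3 + 1.14*l^2 + 4.77*l - 0.93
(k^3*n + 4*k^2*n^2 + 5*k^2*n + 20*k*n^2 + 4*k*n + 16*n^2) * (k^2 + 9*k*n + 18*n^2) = k^5*n + 13*k^4*n^2 + 5*k^4*n + 54*k^3*n^3 + 65*k^3*n^2 + 4*k^3*n + 72*k^2*n^4 + 270*k^2*n^3 + 52*k^2*n^2 + 360*k*n^4 + 216*k*n^3 + 288*n^4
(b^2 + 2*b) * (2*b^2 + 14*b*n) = 2*b^4 + 14*b^3*n + 4*b^3 + 28*b^2*n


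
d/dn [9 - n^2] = -2*n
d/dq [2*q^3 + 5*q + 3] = 6*q^2 + 5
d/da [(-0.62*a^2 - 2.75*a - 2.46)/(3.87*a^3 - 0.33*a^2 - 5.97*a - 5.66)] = (2.3994*a^4 + 21.285*a^3 + 31.3545*a^2 + 5.3948*a + 0.878800000000002)/(14.9769*a^6 - 2.5542*a^5 - 46.0989*a^4 - 39.8682*a^3 + 39.3765*a^2 + 67.5804*a + 32.0356)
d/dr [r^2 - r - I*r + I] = 2*r - 1 - I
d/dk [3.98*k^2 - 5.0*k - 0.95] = 7.96*k - 5.0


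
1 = 1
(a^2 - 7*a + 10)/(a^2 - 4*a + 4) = (a - 5)/(a - 2)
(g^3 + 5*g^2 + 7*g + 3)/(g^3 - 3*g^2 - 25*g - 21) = (g + 1)/(g - 7)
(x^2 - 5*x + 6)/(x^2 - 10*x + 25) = (x^2 - 5*x + 6)/(x^2 - 10*x + 25)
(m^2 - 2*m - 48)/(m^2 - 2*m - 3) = (-m^2 + 2*m + 48)/(-m^2 + 2*m + 3)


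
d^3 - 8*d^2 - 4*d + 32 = (d - 8)*(d - 2)*(d + 2)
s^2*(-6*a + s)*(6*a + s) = -36*a^2*s^2 + s^4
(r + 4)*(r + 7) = r^2 + 11*r + 28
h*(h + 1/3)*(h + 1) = h^3 + 4*h^2/3 + h/3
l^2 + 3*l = l*(l + 3)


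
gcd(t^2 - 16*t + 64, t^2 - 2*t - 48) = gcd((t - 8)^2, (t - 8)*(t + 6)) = t - 8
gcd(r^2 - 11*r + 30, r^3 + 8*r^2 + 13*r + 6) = 1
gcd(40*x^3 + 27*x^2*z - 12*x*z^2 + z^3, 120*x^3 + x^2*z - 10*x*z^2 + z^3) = 40*x^2 - 13*x*z + z^2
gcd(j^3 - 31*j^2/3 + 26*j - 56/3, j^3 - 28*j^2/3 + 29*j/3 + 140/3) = j - 7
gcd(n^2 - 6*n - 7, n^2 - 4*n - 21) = n - 7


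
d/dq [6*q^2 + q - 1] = 12*q + 1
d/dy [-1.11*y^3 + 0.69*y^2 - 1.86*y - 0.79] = -3.33*y^2 + 1.38*y - 1.86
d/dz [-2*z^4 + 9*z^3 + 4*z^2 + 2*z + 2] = -8*z^3 + 27*z^2 + 8*z + 2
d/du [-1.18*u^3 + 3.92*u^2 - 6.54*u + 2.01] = -3.54*u^2 + 7.84*u - 6.54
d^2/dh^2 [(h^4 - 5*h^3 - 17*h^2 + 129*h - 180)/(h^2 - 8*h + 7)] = 2*(h^6 - 24*h^5 + 213*h^4 - 740*h^3 + 951*h^2 + 876*h - 3869)/(h^6 - 24*h^5 + 213*h^4 - 848*h^3 + 1491*h^2 - 1176*h + 343)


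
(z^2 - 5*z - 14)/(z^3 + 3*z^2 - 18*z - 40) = (z - 7)/(z^2 + z - 20)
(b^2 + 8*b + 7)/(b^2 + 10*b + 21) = (b + 1)/(b + 3)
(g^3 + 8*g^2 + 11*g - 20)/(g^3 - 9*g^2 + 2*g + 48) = (g^3 + 8*g^2 + 11*g - 20)/(g^3 - 9*g^2 + 2*g + 48)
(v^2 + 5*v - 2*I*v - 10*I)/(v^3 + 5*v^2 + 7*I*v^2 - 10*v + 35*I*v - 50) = (v - 2*I)/(v^2 + 7*I*v - 10)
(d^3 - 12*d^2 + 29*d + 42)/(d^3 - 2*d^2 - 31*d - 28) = (d - 6)/(d + 4)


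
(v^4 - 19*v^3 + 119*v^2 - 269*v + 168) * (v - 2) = v^5 - 21*v^4 + 157*v^3 - 507*v^2 + 706*v - 336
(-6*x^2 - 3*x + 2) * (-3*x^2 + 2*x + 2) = 18*x^4 - 3*x^3 - 24*x^2 - 2*x + 4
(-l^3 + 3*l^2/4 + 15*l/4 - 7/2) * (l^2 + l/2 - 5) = -l^5 + l^4/4 + 73*l^3/8 - 43*l^2/8 - 41*l/2 + 35/2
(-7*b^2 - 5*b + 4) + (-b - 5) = -7*b^2 - 6*b - 1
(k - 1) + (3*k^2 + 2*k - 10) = 3*k^2 + 3*k - 11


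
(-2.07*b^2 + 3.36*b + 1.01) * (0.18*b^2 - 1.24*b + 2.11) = -0.3726*b^4 + 3.1716*b^3 - 8.3523*b^2 + 5.8372*b + 2.1311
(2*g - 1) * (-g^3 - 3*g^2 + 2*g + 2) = -2*g^4 - 5*g^3 + 7*g^2 + 2*g - 2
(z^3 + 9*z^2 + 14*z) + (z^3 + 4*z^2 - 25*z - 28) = 2*z^3 + 13*z^2 - 11*z - 28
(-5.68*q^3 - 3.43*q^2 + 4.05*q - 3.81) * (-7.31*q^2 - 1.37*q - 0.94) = 41.5208*q^5 + 32.8549*q^4 - 19.5672*q^3 + 25.5268*q^2 + 1.4127*q + 3.5814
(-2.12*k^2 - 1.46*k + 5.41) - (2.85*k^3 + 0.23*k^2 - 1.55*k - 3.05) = -2.85*k^3 - 2.35*k^2 + 0.0900000000000001*k + 8.46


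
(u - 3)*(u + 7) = u^2 + 4*u - 21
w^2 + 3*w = w*(w + 3)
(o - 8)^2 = o^2 - 16*o + 64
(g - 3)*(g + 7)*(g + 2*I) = g^3 + 4*g^2 + 2*I*g^2 - 21*g + 8*I*g - 42*I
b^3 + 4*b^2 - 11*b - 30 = (b - 3)*(b + 2)*(b + 5)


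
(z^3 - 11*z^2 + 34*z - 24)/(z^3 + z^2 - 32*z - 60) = (z^2 - 5*z + 4)/(z^2 + 7*z + 10)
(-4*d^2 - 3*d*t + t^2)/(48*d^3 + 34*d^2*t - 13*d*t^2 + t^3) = (-4*d + t)/(48*d^2 - 14*d*t + t^2)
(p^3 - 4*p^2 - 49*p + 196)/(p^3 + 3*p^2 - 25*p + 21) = (p^2 - 11*p + 28)/(p^2 - 4*p + 3)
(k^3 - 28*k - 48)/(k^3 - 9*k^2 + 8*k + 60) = (k + 4)/(k - 5)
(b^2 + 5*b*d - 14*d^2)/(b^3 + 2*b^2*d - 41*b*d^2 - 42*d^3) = (b - 2*d)/(b^2 - 5*b*d - 6*d^2)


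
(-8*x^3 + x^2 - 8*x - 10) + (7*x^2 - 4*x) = -8*x^3 + 8*x^2 - 12*x - 10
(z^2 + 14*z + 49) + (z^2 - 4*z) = 2*z^2 + 10*z + 49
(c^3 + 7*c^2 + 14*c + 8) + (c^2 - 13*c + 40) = c^3 + 8*c^2 + c + 48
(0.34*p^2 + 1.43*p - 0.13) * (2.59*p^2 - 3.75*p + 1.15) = 0.8806*p^4 + 2.4287*p^3 - 5.3082*p^2 + 2.132*p - 0.1495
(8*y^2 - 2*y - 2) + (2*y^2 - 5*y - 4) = 10*y^2 - 7*y - 6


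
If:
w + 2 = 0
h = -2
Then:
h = -2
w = -2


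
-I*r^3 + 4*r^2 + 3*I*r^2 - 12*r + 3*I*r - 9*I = (r - 3)*(r + 3*I)*(-I*r + 1)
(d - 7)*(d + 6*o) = d^2 + 6*d*o - 7*d - 42*o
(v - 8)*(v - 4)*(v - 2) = v^3 - 14*v^2 + 56*v - 64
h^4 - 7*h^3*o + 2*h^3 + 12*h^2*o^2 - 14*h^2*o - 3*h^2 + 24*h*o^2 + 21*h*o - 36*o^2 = (h - 1)*(h + 3)*(h - 4*o)*(h - 3*o)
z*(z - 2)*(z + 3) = z^3 + z^2 - 6*z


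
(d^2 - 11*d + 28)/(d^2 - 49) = (d - 4)/(d + 7)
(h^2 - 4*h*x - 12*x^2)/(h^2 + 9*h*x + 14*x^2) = (h - 6*x)/(h + 7*x)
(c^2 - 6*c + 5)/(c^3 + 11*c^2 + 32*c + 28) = (c^2 - 6*c + 5)/(c^3 + 11*c^2 + 32*c + 28)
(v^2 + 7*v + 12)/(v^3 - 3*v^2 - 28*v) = (v + 3)/(v*(v - 7))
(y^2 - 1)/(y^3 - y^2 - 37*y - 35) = (y - 1)/(y^2 - 2*y - 35)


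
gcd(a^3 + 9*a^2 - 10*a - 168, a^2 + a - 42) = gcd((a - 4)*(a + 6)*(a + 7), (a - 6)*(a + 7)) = a + 7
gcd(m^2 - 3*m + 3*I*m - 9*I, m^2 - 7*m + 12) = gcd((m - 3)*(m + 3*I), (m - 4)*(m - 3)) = m - 3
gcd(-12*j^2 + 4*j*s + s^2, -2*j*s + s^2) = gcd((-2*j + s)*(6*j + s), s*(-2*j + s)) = -2*j + s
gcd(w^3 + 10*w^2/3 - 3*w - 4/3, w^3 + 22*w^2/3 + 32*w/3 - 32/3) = w + 4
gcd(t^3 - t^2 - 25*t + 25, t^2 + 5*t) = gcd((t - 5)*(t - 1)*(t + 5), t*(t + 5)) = t + 5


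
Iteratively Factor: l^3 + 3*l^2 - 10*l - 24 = (l - 3)*(l^2 + 6*l + 8) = (l - 3)*(l + 4)*(l + 2)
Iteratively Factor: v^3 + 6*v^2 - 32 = (v + 4)*(v^2 + 2*v - 8) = (v - 2)*(v + 4)*(v + 4)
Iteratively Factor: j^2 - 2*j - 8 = (j + 2)*(j - 4)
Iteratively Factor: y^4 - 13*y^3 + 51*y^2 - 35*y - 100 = (y - 4)*(y^3 - 9*y^2 + 15*y + 25) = (y - 5)*(y - 4)*(y^2 - 4*y - 5) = (y - 5)^2*(y - 4)*(y + 1)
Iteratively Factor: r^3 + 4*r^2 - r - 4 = (r - 1)*(r^2 + 5*r + 4) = (r - 1)*(r + 4)*(r + 1)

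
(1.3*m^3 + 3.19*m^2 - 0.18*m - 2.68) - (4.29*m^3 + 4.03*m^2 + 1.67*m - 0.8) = -2.99*m^3 - 0.84*m^2 - 1.85*m - 1.88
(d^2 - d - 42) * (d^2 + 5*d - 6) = d^4 + 4*d^3 - 53*d^2 - 204*d + 252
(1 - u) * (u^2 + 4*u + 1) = -u^3 - 3*u^2 + 3*u + 1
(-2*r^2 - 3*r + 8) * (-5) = 10*r^2 + 15*r - 40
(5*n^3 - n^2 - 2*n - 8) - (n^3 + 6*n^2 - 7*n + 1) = 4*n^3 - 7*n^2 + 5*n - 9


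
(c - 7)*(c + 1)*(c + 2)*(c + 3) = c^4 - c^3 - 31*c^2 - 71*c - 42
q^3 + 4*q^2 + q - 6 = (q - 1)*(q + 2)*(q + 3)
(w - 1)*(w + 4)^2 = w^3 + 7*w^2 + 8*w - 16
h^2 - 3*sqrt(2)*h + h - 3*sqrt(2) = (h + 1)*(h - 3*sqrt(2))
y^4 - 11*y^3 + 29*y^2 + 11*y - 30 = (y - 6)*(y - 5)*(y - 1)*(y + 1)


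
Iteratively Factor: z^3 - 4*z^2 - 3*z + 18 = (z - 3)*(z^2 - z - 6) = (z - 3)^2*(z + 2)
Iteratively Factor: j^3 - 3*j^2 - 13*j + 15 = (j - 5)*(j^2 + 2*j - 3) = (j - 5)*(j - 1)*(j + 3)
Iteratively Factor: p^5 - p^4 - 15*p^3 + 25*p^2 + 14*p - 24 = (p - 3)*(p^4 + 2*p^3 - 9*p^2 - 2*p + 8) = (p - 3)*(p - 1)*(p^3 + 3*p^2 - 6*p - 8) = (p - 3)*(p - 2)*(p - 1)*(p^2 + 5*p + 4) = (p - 3)*(p - 2)*(p - 1)*(p + 1)*(p + 4)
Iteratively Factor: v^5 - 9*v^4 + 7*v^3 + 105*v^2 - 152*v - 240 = (v + 3)*(v^4 - 12*v^3 + 43*v^2 - 24*v - 80) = (v - 4)*(v + 3)*(v^3 - 8*v^2 + 11*v + 20) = (v - 5)*(v - 4)*(v + 3)*(v^2 - 3*v - 4) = (v - 5)*(v - 4)*(v + 1)*(v + 3)*(v - 4)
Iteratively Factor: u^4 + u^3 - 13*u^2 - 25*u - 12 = (u + 1)*(u^3 - 13*u - 12) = (u - 4)*(u + 1)*(u^2 + 4*u + 3) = (u - 4)*(u + 1)^2*(u + 3)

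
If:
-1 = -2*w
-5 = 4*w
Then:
No Solution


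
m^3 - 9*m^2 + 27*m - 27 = (m - 3)^3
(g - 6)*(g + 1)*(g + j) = g^3 + g^2*j - 5*g^2 - 5*g*j - 6*g - 6*j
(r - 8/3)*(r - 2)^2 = r^3 - 20*r^2/3 + 44*r/3 - 32/3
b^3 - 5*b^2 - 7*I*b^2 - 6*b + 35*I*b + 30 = (b - 5)*(b - 6*I)*(b - I)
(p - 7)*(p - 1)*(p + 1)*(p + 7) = p^4 - 50*p^2 + 49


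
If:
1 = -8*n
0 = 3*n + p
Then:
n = -1/8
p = 3/8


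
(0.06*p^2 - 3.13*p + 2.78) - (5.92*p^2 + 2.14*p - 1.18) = -5.86*p^2 - 5.27*p + 3.96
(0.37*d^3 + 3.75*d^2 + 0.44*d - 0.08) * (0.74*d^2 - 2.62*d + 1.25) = 0.2738*d^5 + 1.8056*d^4 - 9.0369*d^3 + 3.4755*d^2 + 0.7596*d - 0.1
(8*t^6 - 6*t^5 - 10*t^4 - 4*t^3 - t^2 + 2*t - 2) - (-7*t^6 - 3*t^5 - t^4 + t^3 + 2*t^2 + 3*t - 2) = 15*t^6 - 3*t^5 - 9*t^4 - 5*t^3 - 3*t^2 - t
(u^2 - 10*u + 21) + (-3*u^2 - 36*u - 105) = -2*u^2 - 46*u - 84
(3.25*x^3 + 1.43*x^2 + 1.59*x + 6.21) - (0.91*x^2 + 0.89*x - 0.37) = 3.25*x^3 + 0.52*x^2 + 0.7*x + 6.58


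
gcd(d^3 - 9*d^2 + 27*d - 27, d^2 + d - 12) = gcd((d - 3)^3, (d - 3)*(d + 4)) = d - 3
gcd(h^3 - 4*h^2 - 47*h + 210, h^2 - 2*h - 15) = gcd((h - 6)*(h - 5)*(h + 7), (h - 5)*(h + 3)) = h - 5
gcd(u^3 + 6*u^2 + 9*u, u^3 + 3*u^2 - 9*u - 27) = u^2 + 6*u + 9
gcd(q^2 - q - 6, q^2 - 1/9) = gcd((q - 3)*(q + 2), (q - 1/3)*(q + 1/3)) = 1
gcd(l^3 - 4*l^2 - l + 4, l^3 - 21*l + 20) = l^2 - 5*l + 4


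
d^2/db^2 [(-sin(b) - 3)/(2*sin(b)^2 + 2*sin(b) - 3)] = (4*sin(b)^5 + 44*sin(b)^4 + 64*sin(b)^3 + 18*sin(b)^2 - 81*sin(b) - 72)/(2*sin(b) - cos(2*b) - 2)^3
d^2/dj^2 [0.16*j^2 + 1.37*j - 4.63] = 0.320000000000000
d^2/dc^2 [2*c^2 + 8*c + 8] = 4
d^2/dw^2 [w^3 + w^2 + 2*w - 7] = 6*w + 2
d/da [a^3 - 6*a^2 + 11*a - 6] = 3*a^2 - 12*a + 11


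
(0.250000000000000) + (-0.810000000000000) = -0.560000000000000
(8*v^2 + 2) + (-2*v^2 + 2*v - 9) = 6*v^2 + 2*v - 7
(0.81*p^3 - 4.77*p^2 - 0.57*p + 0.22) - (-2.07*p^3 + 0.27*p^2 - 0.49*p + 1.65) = 2.88*p^3 - 5.04*p^2 - 0.08*p - 1.43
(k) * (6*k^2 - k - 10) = 6*k^3 - k^2 - 10*k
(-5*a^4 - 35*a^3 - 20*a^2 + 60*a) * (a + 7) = -5*a^5 - 70*a^4 - 265*a^3 - 80*a^2 + 420*a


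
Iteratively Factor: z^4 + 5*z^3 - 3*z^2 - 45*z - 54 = (z + 3)*(z^3 + 2*z^2 - 9*z - 18) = (z - 3)*(z + 3)*(z^2 + 5*z + 6) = (z - 3)*(z + 2)*(z + 3)*(z + 3)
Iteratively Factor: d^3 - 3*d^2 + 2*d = (d - 2)*(d^2 - d) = (d - 2)*(d - 1)*(d)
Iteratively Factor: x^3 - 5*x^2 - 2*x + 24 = (x - 4)*(x^2 - x - 6) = (x - 4)*(x + 2)*(x - 3)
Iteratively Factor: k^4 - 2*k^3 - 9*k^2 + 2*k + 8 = (k - 1)*(k^3 - k^2 - 10*k - 8) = (k - 1)*(k + 2)*(k^2 - 3*k - 4) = (k - 4)*(k - 1)*(k + 2)*(k + 1)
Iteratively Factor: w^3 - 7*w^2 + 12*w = (w - 4)*(w^2 - 3*w) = w*(w - 4)*(w - 3)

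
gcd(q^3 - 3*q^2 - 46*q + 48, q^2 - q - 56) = q - 8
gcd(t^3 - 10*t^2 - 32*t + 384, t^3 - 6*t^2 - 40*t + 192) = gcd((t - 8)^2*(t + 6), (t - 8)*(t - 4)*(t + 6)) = t^2 - 2*t - 48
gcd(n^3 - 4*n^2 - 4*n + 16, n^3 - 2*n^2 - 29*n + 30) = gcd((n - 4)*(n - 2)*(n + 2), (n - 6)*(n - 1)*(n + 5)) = 1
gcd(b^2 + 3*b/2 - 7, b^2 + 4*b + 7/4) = b + 7/2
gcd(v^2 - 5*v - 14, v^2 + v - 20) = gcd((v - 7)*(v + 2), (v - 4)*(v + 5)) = 1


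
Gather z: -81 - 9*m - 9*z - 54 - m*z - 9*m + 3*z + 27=-18*m + z*(-m - 6) - 108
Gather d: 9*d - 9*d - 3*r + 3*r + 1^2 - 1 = 0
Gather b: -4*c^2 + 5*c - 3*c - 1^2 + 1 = -4*c^2 + 2*c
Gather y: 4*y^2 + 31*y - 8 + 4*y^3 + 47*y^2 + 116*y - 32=4*y^3 + 51*y^2 + 147*y - 40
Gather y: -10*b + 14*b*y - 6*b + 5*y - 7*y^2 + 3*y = -16*b - 7*y^2 + y*(14*b + 8)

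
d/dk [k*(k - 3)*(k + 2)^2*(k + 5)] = 5*k^4 + 24*k^3 - 9*k^2 - 104*k - 60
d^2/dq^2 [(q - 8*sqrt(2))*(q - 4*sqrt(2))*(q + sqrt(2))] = 6*q - 22*sqrt(2)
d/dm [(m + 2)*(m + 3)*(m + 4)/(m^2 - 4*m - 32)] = (m^2 - 16*m - 46)/(m^2 - 16*m + 64)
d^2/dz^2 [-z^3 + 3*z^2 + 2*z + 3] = 6 - 6*z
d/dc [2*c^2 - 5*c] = 4*c - 5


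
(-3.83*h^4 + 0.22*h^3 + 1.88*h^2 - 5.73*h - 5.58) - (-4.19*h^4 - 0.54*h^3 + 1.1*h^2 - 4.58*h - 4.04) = 0.36*h^4 + 0.76*h^3 + 0.78*h^2 - 1.15*h - 1.54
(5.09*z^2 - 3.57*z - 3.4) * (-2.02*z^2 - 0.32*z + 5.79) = -10.2818*z^4 + 5.5826*z^3 + 37.4815*z^2 - 19.5823*z - 19.686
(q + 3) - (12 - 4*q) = 5*q - 9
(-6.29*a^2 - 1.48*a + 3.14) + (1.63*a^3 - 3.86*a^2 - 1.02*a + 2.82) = 1.63*a^3 - 10.15*a^2 - 2.5*a + 5.96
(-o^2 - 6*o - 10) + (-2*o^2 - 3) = -3*o^2 - 6*o - 13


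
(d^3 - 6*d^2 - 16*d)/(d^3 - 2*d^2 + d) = (d^2 - 6*d - 16)/(d^2 - 2*d + 1)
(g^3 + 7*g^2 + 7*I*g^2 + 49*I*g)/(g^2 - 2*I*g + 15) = g*(g^2 + 7*g*(1 + I) + 49*I)/(g^2 - 2*I*g + 15)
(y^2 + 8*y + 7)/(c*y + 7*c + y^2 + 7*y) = (y + 1)/(c + y)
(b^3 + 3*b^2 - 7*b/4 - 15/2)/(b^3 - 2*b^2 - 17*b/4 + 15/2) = (2*b + 5)/(2*b - 5)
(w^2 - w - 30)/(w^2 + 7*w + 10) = (w - 6)/(w + 2)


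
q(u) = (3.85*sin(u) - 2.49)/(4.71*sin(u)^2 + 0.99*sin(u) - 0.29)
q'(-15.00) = 14.64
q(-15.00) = -4.72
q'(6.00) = -160.70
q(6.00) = 17.93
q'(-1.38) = -0.69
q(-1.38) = -1.91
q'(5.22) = -2.69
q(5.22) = -2.40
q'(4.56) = 0.54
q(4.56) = -1.89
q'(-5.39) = 0.48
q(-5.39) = 0.15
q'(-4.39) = -0.10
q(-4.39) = 0.24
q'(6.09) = -39.95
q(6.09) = 10.54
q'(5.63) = -21.66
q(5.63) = -5.70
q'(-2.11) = 3.04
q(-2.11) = -2.49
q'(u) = (-9.42*sin(u)*cos(u) - 0.99*cos(u))*(3.85*sin(u) - 2.49)/(4.71*sin(u)^2 + 0.99*sin(u) - 0.29)^2 + 3.85*cos(u)/(4.71*sin(u)^2 + 0.99*sin(u) - 0.29) = (-18.1335*sin(u)^2 + 23.4558*sin(u) + 1.3486)*cos(u)/(22.1841*sin(u)^4 + 9.3258*sin(u)^3 - 1.7517*sin(u)^2 - 0.5742*sin(u) + 0.0841)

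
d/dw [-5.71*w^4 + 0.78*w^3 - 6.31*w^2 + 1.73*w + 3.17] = -22.84*w^3 + 2.34*w^2 - 12.62*w + 1.73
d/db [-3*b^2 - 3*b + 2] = -6*b - 3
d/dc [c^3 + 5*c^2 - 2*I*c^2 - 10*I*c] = 3*c^2 + c*(10 - 4*I) - 10*I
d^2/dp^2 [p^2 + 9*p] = 2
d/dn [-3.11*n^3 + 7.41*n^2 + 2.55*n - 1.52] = -9.33*n^2 + 14.82*n + 2.55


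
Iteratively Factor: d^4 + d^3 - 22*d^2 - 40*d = (d)*(d^3 + d^2 - 22*d - 40) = d*(d + 2)*(d^2 - d - 20) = d*(d + 2)*(d + 4)*(d - 5)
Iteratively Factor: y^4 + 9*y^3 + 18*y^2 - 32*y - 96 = (y + 3)*(y^3 + 6*y^2 - 32) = (y - 2)*(y + 3)*(y^2 + 8*y + 16) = (y - 2)*(y + 3)*(y + 4)*(y + 4)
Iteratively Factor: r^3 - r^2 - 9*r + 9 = (r - 3)*(r^2 + 2*r - 3) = (r - 3)*(r + 3)*(r - 1)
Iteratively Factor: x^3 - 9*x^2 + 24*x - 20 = (x - 2)*(x^2 - 7*x + 10) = (x - 5)*(x - 2)*(x - 2)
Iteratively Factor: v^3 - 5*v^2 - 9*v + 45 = (v - 5)*(v^2 - 9) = (v - 5)*(v - 3)*(v + 3)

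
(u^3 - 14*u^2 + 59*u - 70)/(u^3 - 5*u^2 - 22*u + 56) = (u - 5)/(u + 4)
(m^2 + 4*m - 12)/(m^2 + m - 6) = (m + 6)/(m + 3)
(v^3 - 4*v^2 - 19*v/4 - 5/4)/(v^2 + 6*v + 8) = (4*v^3 - 16*v^2 - 19*v - 5)/(4*(v^2 + 6*v + 8))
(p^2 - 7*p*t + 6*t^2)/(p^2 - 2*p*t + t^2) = (p - 6*t)/(p - t)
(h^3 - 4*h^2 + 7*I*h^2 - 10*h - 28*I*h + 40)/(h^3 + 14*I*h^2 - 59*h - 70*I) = (h - 4)/(h + 7*I)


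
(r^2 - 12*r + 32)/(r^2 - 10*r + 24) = (r - 8)/(r - 6)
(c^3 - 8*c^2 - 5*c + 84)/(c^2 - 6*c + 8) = (c^2 - 4*c - 21)/(c - 2)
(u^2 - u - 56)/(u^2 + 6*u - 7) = (u - 8)/(u - 1)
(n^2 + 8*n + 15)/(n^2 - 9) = (n + 5)/(n - 3)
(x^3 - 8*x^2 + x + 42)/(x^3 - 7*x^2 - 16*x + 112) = (x^2 - x - 6)/(x^2 - 16)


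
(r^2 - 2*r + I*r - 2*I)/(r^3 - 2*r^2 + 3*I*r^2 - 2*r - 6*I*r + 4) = 1/(r + 2*I)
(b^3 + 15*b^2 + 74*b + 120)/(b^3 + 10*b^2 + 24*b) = (b + 5)/b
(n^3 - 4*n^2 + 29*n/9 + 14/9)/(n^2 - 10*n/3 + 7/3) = (3*n^2 - 5*n - 2)/(3*(n - 1))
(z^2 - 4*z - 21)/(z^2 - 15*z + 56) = (z + 3)/(z - 8)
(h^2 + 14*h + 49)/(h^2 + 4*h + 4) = (h^2 + 14*h + 49)/(h^2 + 4*h + 4)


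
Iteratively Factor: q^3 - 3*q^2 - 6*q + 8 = (q - 4)*(q^2 + q - 2) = (q - 4)*(q + 2)*(q - 1)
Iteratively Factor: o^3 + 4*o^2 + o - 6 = (o + 3)*(o^2 + o - 2) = (o - 1)*(o + 3)*(o + 2)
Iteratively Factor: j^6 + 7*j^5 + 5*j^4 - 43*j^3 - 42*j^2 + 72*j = (j + 4)*(j^5 + 3*j^4 - 7*j^3 - 15*j^2 + 18*j) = (j + 3)*(j + 4)*(j^4 - 7*j^2 + 6*j) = (j - 2)*(j + 3)*(j + 4)*(j^3 + 2*j^2 - 3*j) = (j - 2)*(j + 3)^2*(j + 4)*(j^2 - j) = j*(j - 2)*(j + 3)^2*(j + 4)*(j - 1)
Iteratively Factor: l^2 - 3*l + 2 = (l - 2)*(l - 1)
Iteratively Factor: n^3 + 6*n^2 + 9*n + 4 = (n + 1)*(n^2 + 5*n + 4) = (n + 1)*(n + 4)*(n + 1)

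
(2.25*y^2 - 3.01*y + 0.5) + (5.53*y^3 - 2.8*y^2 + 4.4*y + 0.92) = 5.53*y^3 - 0.55*y^2 + 1.39*y + 1.42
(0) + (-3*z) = -3*z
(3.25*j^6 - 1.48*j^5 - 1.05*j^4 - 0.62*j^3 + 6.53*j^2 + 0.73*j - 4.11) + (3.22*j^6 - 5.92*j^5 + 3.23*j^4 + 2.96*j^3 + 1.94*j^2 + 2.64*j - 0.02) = 6.47*j^6 - 7.4*j^5 + 2.18*j^4 + 2.34*j^3 + 8.47*j^2 + 3.37*j - 4.13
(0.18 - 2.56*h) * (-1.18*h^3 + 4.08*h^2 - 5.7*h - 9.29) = 3.0208*h^4 - 10.6572*h^3 + 15.3264*h^2 + 22.7564*h - 1.6722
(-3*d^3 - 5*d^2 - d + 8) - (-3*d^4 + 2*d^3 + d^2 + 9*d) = 3*d^4 - 5*d^3 - 6*d^2 - 10*d + 8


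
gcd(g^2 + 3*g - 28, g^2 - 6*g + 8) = g - 4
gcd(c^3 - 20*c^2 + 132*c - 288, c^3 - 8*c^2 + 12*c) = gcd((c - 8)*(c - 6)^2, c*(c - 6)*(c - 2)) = c - 6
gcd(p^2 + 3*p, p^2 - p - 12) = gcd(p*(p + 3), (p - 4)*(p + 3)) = p + 3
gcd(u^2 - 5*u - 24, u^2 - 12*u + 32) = u - 8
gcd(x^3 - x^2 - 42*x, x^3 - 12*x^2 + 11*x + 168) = x - 7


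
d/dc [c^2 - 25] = 2*c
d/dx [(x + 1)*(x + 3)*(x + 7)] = 3*x^2 + 22*x + 31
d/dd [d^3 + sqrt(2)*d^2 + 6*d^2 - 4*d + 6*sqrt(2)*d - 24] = 3*d^2 + 2*sqrt(2)*d + 12*d - 4 + 6*sqrt(2)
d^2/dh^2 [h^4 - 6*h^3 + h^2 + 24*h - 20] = 12*h^2 - 36*h + 2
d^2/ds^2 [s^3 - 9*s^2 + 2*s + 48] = 6*s - 18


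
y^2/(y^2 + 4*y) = y/(y + 4)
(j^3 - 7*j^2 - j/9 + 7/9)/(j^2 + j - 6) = (j^3 - 7*j^2 - j/9 + 7/9)/(j^2 + j - 6)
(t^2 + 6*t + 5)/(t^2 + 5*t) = (t + 1)/t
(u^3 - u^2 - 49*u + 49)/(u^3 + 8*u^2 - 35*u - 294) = (u^2 - 8*u + 7)/(u^2 + u - 42)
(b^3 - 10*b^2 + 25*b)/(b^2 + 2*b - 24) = b*(b^2 - 10*b + 25)/(b^2 + 2*b - 24)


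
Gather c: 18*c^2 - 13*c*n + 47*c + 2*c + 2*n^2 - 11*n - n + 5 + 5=18*c^2 + c*(49 - 13*n) + 2*n^2 - 12*n + 10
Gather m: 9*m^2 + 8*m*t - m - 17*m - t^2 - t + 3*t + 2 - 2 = 9*m^2 + m*(8*t - 18) - t^2 + 2*t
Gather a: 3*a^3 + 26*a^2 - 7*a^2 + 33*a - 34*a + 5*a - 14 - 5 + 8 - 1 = 3*a^3 + 19*a^2 + 4*a - 12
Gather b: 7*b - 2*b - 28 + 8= 5*b - 20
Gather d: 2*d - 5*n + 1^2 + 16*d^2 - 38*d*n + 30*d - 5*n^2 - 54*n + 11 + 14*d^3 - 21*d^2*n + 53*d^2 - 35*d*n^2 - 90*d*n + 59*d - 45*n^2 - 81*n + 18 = 14*d^3 + d^2*(69 - 21*n) + d*(-35*n^2 - 128*n + 91) - 50*n^2 - 140*n + 30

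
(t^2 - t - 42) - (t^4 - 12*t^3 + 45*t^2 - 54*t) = -t^4 + 12*t^3 - 44*t^2 + 53*t - 42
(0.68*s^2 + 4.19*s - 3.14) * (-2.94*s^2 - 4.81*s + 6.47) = -1.9992*s^4 - 15.5894*s^3 - 6.5227*s^2 + 42.2127*s - 20.3158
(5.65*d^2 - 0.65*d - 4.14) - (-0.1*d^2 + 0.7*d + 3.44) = 5.75*d^2 - 1.35*d - 7.58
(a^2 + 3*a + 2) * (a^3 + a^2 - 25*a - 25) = a^5 + 4*a^4 - 20*a^3 - 98*a^2 - 125*a - 50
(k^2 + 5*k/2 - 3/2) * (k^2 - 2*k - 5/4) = k^4 + k^3/2 - 31*k^2/4 - k/8 + 15/8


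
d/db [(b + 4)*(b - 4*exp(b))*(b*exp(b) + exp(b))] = (b^3 - 8*b^2*exp(b) + 8*b^2 - 48*b*exp(b) + 14*b - 52*exp(b) + 4)*exp(b)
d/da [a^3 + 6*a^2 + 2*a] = 3*a^2 + 12*a + 2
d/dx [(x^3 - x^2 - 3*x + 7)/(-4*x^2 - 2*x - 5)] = (-4*x^4 - 4*x^3 - 25*x^2 + 66*x + 29)/(16*x^4 + 16*x^3 + 44*x^2 + 20*x + 25)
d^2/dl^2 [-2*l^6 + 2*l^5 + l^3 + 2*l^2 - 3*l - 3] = -60*l^4 + 40*l^3 + 6*l + 4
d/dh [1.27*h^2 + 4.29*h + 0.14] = 2.54*h + 4.29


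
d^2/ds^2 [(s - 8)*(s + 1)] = 2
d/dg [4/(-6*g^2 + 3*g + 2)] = 12*(4*g - 1)/(-6*g^2 + 3*g + 2)^2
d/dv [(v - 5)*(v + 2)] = 2*v - 3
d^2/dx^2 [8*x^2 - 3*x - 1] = 16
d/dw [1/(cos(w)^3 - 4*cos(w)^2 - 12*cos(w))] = (3*sin(w) - 12*sin(w)/cos(w)^2 - 8*tan(w))/(sin(w)^2 + 4*cos(w) + 11)^2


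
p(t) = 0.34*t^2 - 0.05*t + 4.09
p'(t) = 0.68*t - 0.05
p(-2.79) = 6.88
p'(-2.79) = -1.95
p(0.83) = 4.28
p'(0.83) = 0.51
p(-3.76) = 9.08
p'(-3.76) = -2.61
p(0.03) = 4.09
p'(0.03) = -0.03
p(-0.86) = 4.38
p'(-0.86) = -0.63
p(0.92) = 4.33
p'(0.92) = 0.58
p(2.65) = 6.35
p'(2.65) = 1.75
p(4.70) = 11.37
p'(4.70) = 3.15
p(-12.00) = 53.65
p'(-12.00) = -8.21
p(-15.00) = 81.34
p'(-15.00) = -10.25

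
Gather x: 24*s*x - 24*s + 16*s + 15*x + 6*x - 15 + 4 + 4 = -8*s + x*(24*s + 21) - 7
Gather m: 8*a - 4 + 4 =8*a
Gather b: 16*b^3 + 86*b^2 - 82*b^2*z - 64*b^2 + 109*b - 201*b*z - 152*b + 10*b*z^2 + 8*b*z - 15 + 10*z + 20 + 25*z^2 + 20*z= 16*b^3 + b^2*(22 - 82*z) + b*(10*z^2 - 193*z - 43) + 25*z^2 + 30*z + 5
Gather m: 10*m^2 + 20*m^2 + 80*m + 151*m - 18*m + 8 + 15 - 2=30*m^2 + 213*m + 21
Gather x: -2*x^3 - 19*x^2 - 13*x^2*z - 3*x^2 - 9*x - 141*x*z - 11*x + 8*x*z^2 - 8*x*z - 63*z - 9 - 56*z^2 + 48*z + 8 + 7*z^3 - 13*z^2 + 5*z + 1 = -2*x^3 + x^2*(-13*z - 22) + x*(8*z^2 - 149*z - 20) + 7*z^3 - 69*z^2 - 10*z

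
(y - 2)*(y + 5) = y^2 + 3*y - 10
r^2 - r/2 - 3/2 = (r - 3/2)*(r + 1)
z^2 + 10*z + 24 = (z + 4)*(z + 6)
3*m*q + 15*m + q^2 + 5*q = (3*m + q)*(q + 5)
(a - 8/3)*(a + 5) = a^2 + 7*a/3 - 40/3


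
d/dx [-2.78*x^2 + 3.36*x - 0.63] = 3.36 - 5.56*x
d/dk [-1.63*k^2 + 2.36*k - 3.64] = 2.36 - 3.26*k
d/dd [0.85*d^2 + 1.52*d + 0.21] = 1.7*d + 1.52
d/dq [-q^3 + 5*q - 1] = 5 - 3*q^2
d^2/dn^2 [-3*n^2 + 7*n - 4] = -6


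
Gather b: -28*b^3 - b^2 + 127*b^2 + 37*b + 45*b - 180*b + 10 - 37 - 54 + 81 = -28*b^3 + 126*b^2 - 98*b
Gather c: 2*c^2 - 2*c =2*c^2 - 2*c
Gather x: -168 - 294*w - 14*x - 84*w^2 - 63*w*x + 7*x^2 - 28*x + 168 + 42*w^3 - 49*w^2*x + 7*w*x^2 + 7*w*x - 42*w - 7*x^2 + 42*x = 42*w^3 - 84*w^2 + 7*w*x^2 - 336*w + x*(-49*w^2 - 56*w)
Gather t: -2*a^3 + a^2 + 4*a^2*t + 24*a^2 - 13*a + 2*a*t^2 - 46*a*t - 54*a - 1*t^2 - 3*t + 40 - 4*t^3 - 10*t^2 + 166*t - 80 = -2*a^3 + 25*a^2 - 67*a - 4*t^3 + t^2*(2*a - 11) + t*(4*a^2 - 46*a + 163) - 40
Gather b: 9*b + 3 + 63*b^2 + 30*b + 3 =63*b^2 + 39*b + 6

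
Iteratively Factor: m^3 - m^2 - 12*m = (m)*(m^2 - m - 12) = m*(m + 3)*(m - 4)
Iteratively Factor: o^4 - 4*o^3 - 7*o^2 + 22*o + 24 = (o + 1)*(o^3 - 5*o^2 - 2*o + 24) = (o - 3)*(o + 1)*(o^2 - 2*o - 8) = (o - 4)*(o - 3)*(o + 1)*(o + 2)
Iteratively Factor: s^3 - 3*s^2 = (s - 3)*(s^2) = s*(s - 3)*(s)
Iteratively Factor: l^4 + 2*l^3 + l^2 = (l + 1)*(l^3 + l^2) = l*(l + 1)*(l^2 + l) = l^2*(l + 1)*(l + 1)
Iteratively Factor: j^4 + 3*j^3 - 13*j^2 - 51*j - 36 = (j + 3)*(j^3 - 13*j - 12) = (j + 3)^2*(j^2 - 3*j - 4) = (j - 4)*(j + 3)^2*(j + 1)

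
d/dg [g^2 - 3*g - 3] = 2*g - 3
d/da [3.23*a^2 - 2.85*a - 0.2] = 6.46*a - 2.85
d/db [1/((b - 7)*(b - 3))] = 2*(5 - b)/(b^4 - 20*b^3 + 142*b^2 - 420*b + 441)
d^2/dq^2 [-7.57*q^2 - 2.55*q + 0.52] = -15.1400000000000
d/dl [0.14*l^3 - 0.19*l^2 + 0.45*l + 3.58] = 0.42*l^2 - 0.38*l + 0.45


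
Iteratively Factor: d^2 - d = (d - 1)*(d)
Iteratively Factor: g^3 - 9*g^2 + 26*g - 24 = (g - 3)*(g^2 - 6*g + 8) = (g - 3)*(g - 2)*(g - 4)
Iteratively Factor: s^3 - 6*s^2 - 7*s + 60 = (s - 4)*(s^2 - 2*s - 15) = (s - 4)*(s + 3)*(s - 5)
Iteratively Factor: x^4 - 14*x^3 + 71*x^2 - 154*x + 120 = (x - 5)*(x^3 - 9*x^2 + 26*x - 24) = (x - 5)*(x - 4)*(x^2 - 5*x + 6) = (x - 5)*(x - 4)*(x - 2)*(x - 3)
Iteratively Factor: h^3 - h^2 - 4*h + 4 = (h + 2)*(h^2 - 3*h + 2) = (h - 1)*(h + 2)*(h - 2)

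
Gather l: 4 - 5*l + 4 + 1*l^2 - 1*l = l^2 - 6*l + 8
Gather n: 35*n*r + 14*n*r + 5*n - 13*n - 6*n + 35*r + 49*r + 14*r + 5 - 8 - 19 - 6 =n*(49*r - 14) + 98*r - 28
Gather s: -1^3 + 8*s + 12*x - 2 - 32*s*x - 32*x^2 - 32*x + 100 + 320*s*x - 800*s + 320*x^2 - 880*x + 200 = s*(288*x - 792) + 288*x^2 - 900*x + 297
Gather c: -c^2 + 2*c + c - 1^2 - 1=-c^2 + 3*c - 2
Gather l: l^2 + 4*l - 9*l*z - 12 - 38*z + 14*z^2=l^2 + l*(4 - 9*z) + 14*z^2 - 38*z - 12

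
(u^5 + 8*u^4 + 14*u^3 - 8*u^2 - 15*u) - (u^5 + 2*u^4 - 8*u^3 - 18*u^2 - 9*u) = 6*u^4 + 22*u^3 + 10*u^2 - 6*u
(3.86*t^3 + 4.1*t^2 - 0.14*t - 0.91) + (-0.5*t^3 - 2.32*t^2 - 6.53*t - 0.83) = 3.36*t^3 + 1.78*t^2 - 6.67*t - 1.74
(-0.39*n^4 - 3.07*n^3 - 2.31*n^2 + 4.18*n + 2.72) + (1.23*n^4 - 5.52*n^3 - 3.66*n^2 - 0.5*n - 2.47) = 0.84*n^4 - 8.59*n^3 - 5.97*n^2 + 3.68*n + 0.25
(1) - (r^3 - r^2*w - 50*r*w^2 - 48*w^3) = -r^3 + r^2*w + 50*r*w^2 + 48*w^3 + 1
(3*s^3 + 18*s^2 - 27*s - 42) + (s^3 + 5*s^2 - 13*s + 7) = 4*s^3 + 23*s^2 - 40*s - 35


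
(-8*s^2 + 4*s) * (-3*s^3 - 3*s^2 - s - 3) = 24*s^5 + 12*s^4 - 4*s^3 + 20*s^2 - 12*s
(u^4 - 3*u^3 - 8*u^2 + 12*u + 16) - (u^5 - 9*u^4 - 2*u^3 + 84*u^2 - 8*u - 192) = -u^5 + 10*u^4 - u^3 - 92*u^2 + 20*u + 208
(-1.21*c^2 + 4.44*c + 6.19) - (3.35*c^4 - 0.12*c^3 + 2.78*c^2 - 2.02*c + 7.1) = -3.35*c^4 + 0.12*c^3 - 3.99*c^2 + 6.46*c - 0.909999999999999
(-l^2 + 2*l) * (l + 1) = -l^3 + l^2 + 2*l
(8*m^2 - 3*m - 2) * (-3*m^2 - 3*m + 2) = -24*m^4 - 15*m^3 + 31*m^2 - 4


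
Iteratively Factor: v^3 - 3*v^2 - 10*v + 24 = (v - 2)*(v^2 - v - 12) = (v - 2)*(v + 3)*(v - 4)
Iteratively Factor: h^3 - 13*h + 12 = (h - 3)*(h^2 + 3*h - 4) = (h - 3)*(h - 1)*(h + 4)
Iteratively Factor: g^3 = (g)*(g^2) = g^2*(g)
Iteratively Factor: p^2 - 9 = (p + 3)*(p - 3)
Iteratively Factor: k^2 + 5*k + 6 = (k + 2)*(k + 3)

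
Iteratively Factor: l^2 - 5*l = (l)*(l - 5)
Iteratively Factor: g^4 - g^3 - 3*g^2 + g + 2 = (g + 1)*(g^3 - 2*g^2 - g + 2) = (g - 1)*(g + 1)*(g^2 - g - 2) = (g - 1)*(g + 1)^2*(g - 2)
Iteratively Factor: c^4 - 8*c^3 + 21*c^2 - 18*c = (c)*(c^3 - 8*c^2 + 21*c - 18) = c*(c - 3)*(c^2 - 5*c + 6) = c*(c - 3)^2*(c - 2)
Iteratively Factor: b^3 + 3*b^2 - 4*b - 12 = (b + 3)*(b^2 - 4) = (b + 2)*(b + 3)*(b - 2)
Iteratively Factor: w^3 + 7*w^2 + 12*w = (w)*(w^2 + 7*w + 12) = w*(w + 3)*(w + 4)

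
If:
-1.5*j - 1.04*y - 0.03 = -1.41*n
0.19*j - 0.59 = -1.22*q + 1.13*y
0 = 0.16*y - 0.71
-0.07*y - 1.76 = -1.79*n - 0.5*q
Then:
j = -3.35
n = -0.27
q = 5.12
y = 4.44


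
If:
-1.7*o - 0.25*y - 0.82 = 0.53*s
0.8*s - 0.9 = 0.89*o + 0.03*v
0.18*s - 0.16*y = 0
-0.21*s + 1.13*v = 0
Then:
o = -0.67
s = 0.39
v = 0.07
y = 0.43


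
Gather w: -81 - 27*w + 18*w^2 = 18*w^2 - 27*w - 81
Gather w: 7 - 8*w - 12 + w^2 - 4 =w^2 - 8*w - 9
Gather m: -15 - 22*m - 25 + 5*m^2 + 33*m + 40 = 5*m^2 + 11*m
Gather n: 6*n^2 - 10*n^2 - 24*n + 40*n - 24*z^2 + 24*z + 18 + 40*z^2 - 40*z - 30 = -4*n^2 + 16*n + 16*z^2 - 16*z - 12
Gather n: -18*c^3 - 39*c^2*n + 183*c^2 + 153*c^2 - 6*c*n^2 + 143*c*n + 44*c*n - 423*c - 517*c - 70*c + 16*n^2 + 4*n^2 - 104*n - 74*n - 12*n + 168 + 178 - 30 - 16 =-18*c^3 + 336*c^2 - 1010*c + n^2*(20 - 6*c) + n*(-39*c^2 + 187*c - 190) + 300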